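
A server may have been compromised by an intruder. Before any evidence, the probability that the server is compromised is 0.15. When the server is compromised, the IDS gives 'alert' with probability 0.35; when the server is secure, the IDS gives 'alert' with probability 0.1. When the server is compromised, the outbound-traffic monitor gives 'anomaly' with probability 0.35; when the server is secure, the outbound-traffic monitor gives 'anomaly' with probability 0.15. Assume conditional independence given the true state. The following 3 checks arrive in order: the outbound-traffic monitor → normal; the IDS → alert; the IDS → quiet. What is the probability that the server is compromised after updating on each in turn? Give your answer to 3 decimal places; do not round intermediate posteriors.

Apply Bayes' rule sequentially, carrying P(compromised) forward.
After the outbound-traffic monitor='normal': P(compromised) = 0.65·0.1500 / (0.65·0.1500 + 0.85·0.8500) ≈ 0.1189
After the IDS='alert': P(compromised) = 0.35·0.1189 / (0.35·0.1189 + 0.1·0.8811) ≈ 0.3208
After the IDS='quiet': P(compromised) = 0.65·0.3208 / (0.65·0.3208 + 0.9·0.6792) ≈ 0.2544

0.254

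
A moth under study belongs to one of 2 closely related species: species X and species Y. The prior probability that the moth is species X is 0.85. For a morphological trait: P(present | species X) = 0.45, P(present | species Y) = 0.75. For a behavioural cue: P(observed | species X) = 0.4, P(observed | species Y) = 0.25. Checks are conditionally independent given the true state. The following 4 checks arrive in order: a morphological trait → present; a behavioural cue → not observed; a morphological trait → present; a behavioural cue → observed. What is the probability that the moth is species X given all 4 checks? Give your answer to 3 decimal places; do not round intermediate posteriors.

Each posterior becomes the prior for the next update.
After a morphological trait='present': P(species X) = 0.45·0.8500 / (0.45·0.8500 + 0.75·0.1500) ≈ 0.7727
After a behavioural cue='not observed': P(species X) = 0.6·0.7727 / (0.6·0.7727 + 0.75·0.2273) ≈ 0.7312
After a morphological trait='present': P(species X) = 0.45·0.7312 / (0.45·0.7312 + 0.75·0.2688) ≈ 0.6201
After a behavioural cue='observed': P(species X) = 0.4·0.6201 / (0.4·0.6201 + 0.25·0.3799) ≈ 0.7231

0.723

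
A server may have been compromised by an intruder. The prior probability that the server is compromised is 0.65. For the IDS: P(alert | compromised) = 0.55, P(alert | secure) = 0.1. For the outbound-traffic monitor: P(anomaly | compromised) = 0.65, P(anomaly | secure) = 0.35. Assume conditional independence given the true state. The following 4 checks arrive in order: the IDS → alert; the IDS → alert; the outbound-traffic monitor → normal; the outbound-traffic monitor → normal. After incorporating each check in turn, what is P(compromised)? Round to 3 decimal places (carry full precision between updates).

0.942

After the IDS='alert': P(compromised) = 0.55·0.6500 / (0.55·0.6500 + 0.1·0.3500) ≈ 0.9108
After the IDS='alert': P(compromised) = 0.55·0.9108 / (0.55·0.9108 + 0.1·0.0892) ≈ 0.9825
After the outbound-traffic monitor='normal': P(compromised) = 0.35·0.9825 / (0.35·0.9825 + 0.65·0.0175) ≈ 0.9680
After the outbound-traffic monitor='normal': P(compromised) = 0.35·0.9680 / (0.35·0.9680 + 0.65·0.0320) ≈ 0.9422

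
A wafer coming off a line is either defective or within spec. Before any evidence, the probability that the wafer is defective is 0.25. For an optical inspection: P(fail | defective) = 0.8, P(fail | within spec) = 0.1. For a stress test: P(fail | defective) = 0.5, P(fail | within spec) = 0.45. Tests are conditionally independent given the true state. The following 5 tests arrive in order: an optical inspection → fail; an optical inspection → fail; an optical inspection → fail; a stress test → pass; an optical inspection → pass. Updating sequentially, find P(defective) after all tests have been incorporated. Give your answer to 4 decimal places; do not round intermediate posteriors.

After an optical inspection='fail': P(defective) = 0.8·0.2500 / (0.8·0.2500 + 0.1·0.7500) ≈ 0.7273
After an optical inspection='fail': P(defective) = 0.8·0.7273 / (0.8·0.7273 + 0.1·0.2727) ≈ 0.9552
After an optical inspection='fail': P(defective) = 0.8·0.9552 / (0.8·0.9552 + 0.1·0.0448) ≈ 0.9942
After a stress test='pass': P(defective) = 0.5·0.9942 / (0.5·0.9942 + 0.55·0.0058) ≈ 0.9936
After an optical inspection='pass': P(defective) = 0.2·0.9936 / (0.2·0.9936 + 0.9·0.0064) ≈ 0.9718

0.9718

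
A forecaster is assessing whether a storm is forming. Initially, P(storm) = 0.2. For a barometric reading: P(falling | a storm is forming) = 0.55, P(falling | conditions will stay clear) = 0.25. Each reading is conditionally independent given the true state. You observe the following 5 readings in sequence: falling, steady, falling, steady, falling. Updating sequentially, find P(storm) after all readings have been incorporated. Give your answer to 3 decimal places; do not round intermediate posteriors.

0.489

After 'falling': P(storm) = 0.55·0.2000 / (0.55·0.2000 + 0.25·0.8000) ≈ 0.3548
After 'steady': P(storm) = 0.45·0.3548 / (0.45·0.3548 + 0.75·0.6452) ≈ 0.2481
After 'falling': P(storm) = 0.55·0.2481 / (0.55·0.2481 + 0.25·0.7519) ≈ 0.4206
After 'steady': P(storm) = 0.45·0.4206 / (0.45·0.4206 + 0.75·0.5794) ≈ 0.3034
After 'falling': P(storm) = 0.55·0.3034 / (0.55·0.3034 + 0.25·0.6966) ≈ 0.4894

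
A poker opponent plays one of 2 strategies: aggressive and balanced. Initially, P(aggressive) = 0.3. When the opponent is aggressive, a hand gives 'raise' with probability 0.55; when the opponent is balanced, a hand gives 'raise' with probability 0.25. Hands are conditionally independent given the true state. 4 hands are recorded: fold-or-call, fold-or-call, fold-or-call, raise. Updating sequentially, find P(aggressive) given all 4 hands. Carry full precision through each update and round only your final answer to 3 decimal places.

0.169

After 'fold-or-call': P(aggressive) = 0.45·0.3000 / (0.45·0.3000 + 0.75·0.7000) ≈ 0.2045
After 'fold-or-call': P(aggressive) = 0.45·0.2045 / (0.45·0.2045 + 0.75·0.7955) ≈ 0.1337
After 'fold-or-call': P(aggressive) = 0.45·0.1337 / (0.45·0.1337 + 0.75·0.8663) ≈ 0.0847
After 'raise': P(aggressive) = 0.55·0.0847 / (0.55·0.0847 + 0.25·0.9153) ≈ 0.1692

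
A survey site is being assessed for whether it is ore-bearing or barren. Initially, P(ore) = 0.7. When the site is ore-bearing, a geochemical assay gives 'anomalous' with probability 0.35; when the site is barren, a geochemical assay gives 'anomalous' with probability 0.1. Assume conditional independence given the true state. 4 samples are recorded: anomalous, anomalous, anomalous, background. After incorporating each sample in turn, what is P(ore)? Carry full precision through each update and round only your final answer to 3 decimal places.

After 'anomalous': P(ore) = 0.35·0.7000 / (0.35·0.7000 + 0.1·0.3000) ≈ 0.8909
After 'anomalous': P(ore) = 0.35·0.8909 / (0.35·0.8909 + 0.1·0.1091) ≈ 0.9662
After 'anomalous': P(ore) = 0.35·0.9662 / (0.35·0.9662 + 0.1·0.0338) ≈ 0.9901
After 'background': P(ore) = 0.65·0.9901 / (0.65·0.9901 + 0.9·0.0099) ≈ 0.9863

0.986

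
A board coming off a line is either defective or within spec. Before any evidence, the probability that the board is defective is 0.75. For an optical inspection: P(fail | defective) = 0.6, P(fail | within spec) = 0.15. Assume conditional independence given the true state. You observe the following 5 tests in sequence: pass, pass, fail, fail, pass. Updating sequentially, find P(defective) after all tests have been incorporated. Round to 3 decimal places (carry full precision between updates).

0.833

After 'pass': P(defective) = 0.4·0.7500 / (0.4·0.7500 + 0.85·0.2500) ≈ 0.5854
After 'pass': P(defective) = 0.4·0.5854 / (0.4·0.5854 + 0.85·0.4146) ≈ 0.3992
After 'fail': P(defective) = 0.6·0.3992 / (0.6·0.3992 + 0.15·0.6008) ≈ 0.7266
After 'fail': P(defective) = 0.6·0.7266 / (0.6·0.7266 + 0.15·0.2734) ≈ 0.9140
After 'pass': P(defective) = 0.4·0.9140 / (0.4·0.9140 + 0.85·0.0860) ≈ 0.8334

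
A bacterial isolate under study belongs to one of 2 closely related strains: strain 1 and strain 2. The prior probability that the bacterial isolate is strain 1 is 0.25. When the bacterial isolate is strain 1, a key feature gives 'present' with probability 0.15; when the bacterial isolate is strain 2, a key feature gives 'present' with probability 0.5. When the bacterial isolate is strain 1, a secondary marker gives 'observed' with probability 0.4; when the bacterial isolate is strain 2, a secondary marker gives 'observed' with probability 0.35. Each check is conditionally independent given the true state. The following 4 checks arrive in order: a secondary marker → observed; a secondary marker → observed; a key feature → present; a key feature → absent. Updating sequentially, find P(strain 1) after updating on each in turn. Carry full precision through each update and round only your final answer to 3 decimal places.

0.182

After a secondary marker='observed': P(strain 1) = 0.4·0.2500 / (0.4·0.2500 + 0.35·0.7500) ≈ 0.2759
After a secondary marker='observed': P(strain 1) = 0.4·0.2759 / (0.4·0.2759 + 0.35·0.7241) ≈ 0.3033
After a key feature='present': P(strain 1) = 0.15·0.3033 / (0.15·0.3033 + 0.5·0.6967) ≈ 0.1155
After a key feature='absent': P(strain 1) = 0.85·0.1155 / (0.85·0.1155 + 0.5·0.8845) ≈ 0.1817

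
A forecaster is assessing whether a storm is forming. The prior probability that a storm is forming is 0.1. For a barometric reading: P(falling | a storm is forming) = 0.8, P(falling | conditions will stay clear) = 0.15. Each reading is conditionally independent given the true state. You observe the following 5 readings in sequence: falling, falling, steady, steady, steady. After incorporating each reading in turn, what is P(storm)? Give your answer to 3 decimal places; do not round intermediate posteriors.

Each posterior becomes the prior for the next update.
After 'falling': P(storm) = 0.8·0.1000 / (0.8·0.1000 + 0.15·0.9000) ≈ 0.3721
After 'falling': P(storm) = 0.8·0.3721 / (0.8·0.3721 + 0.15·0.6279) ≈ 0.7596
After 'steady': P(storm) = 0.2·0.7596 / (0.2·0.7596 + 0.85·0.2404) ≈ 0.4265
After 'steady': P(storm) = 0.2·0.4265 / (0.2·0.4265 + 0.85·0.5735) ≈ 0.1489
After 'steady': P(storm) = 0.2·0.1489 / (0.2·0.1489 + 0.85·0.8511) ≈ 0.0395

0.040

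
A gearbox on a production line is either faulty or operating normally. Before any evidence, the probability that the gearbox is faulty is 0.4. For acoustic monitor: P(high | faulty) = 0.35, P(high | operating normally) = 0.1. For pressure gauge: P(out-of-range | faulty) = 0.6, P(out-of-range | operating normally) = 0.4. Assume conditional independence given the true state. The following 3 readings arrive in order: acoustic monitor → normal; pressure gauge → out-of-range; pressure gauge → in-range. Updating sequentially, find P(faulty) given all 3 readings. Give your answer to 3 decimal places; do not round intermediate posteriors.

0.325

After acoustic monitor='normal': P(faulty) = 0.65·0.4000 / (0.65·0.4000 + 0.9·0.6000) ≈ 0.3250
After pressure gauge='out-of-range': P(faulty) = 0.6·0.3250 / (0.6·0.3250 + 0.4·0.6750) ≈ 0.4194
After pressure gauge='in-range': P(faulty) = 0.4·0.4194 / (0.4·0.4194 + 0.6·0.5806) ≈ 0.3250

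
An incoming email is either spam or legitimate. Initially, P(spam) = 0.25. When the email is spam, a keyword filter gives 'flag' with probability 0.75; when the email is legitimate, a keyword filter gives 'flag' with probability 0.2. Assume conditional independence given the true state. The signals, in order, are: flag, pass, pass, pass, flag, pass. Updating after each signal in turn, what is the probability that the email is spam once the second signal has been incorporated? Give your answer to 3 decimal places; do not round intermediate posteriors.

0.281

After 'flag': P(spam) = 0.75·0.2500 / (0.75·0.2500 + 0.2·0.7500) ≈ 0.5556
After 'pass': P(spam) = 0.25·0.5556 / (0.25·0.5556 + 0.8·0.4444) ≈ 0.2809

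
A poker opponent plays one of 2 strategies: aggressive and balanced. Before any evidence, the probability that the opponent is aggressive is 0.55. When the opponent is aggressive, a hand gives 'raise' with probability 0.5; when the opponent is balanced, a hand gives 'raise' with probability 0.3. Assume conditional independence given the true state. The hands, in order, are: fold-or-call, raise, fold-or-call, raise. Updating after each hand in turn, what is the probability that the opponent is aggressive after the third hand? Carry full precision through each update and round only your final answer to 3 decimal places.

0.510

After 'fold-or-call': P(aggressive) = 0.5·0.5500 / (0.5·0.5500 + 0.7·0.4500) ≈ 0.4661
After 'raise': P(aggressive) = 0.5·0.4661 / (0.5·0.4661 + 0.3·0.5339) ≈ 0.5927
After 'fold-or-call': P(aggressive) = 0.5·0.5927 / (0.5·0.5927 + 0.7·0.4073) ≈ 0.5096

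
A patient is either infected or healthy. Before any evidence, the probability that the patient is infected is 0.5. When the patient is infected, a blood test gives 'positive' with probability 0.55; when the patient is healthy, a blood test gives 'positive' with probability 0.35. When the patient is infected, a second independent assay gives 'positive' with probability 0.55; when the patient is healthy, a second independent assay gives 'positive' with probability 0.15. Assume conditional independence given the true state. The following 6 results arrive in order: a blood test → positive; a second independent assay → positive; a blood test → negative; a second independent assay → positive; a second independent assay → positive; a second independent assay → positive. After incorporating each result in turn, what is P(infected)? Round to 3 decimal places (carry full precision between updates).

After a blood test='positive': P(infected) = 0.55·0.5000 / (0.55·0.5000 + 0.35·0.5000) ≈ 0.6111
After a second independent assay='positive': P(infected) = 0.55·0.6111 / (0.55·0.6111 + 0.15·0.3889) ≈ 0.8521
After a blood test='negative': P(infected) = 0.45·0.8521 / (0.45·0.8521 + 0.65·0.1479) ≈ 0.7996
After a second independent assay='positive': P(infected) = 0.55·0.7996 / (0.55·0.7996 + 0.15·0.2004) ≈ 0.9360
After a second independent assay='positive': P(infected) = 0.55·0.9360 / (0.55·0.9360 + 0.15·0.0640) ≈ 0.9817
After a second independent assay='positive': P(infected) = 0.55·0.9817 / (0.55·0.9817 + 0.15·0.0183) ≈ 0.9949

0.995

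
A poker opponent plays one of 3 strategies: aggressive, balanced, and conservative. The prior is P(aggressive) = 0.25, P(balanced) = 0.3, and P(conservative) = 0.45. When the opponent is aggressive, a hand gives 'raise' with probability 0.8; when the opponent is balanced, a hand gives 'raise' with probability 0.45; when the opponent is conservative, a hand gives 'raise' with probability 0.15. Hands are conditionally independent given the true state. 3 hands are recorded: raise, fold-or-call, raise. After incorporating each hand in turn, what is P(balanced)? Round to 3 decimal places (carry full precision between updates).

After 'raise': normaliser = 0.8·0.2500 + 0.45·0.3000 + 0.15·0.4500; P(aggressive) ≈ 0.4969, P(balanced) ≈ 0.3354, P(conservative) ≈ 0.1677
After 'fold-or-call': normaliser = 0.2·0.4969 + 0.55·0.3354 + 0.85·0.1677; P(aggressive) ≈ 0.2331, P(balanced) ≈ 0.4326, P(conservative) ≈ 0.3343
After 'raise': normaliser = 0.8·0.2331 + 0.45·0.4326 + 0.15·0.3343; P(aggressive) ≈ 0.4323, P(balanced) ≈ 0.4514, P(conservative) ≈ 0.1163

0.451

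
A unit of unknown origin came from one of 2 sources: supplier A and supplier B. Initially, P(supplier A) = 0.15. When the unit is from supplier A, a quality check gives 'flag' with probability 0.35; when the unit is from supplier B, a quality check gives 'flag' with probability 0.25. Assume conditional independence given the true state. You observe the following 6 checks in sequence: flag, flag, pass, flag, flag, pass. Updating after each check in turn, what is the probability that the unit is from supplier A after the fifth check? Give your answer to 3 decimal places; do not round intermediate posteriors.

0.370

After 'flag': P(supplier A) = 0.35·0.1500 / (0.35·0.1500 + 0.25·0.8500) ≈ 0.1981
After 'flag': P(supplier A) = 0.35·0.1981 / (0.35·0.1981 + 0.25·0.8019) ≈ 0.2570
After 'pass': P(supplier A) = 0.65·0.2570 / (0.65·0.2570 + 0.75·0.7430) ≈ 0.2306
After 'flag': P(supplier A) = 0.35·0.2306 / (0.35·0.2306 + 0.25·0.7694) ≈ 0.2956
After 'flag': P(supplier A) = 0.35·0.2956 / (0.35·0.2956 + 0.25·0.7044) ≈ 0.3701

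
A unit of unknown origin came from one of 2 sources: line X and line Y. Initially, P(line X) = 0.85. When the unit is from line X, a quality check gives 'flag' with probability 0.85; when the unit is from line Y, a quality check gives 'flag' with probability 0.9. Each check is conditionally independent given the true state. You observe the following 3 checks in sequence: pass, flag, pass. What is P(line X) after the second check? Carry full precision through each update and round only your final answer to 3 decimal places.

0.889

After 'pass': P(line X) = 0.15·0.8500 / (0.15·0.8500 + 0.1·0.1500) ≈ 0.8947
After 'flag': P(line X) = 0.85·0.8947 / (0.85·0.8947 + 0.9·0.1053) ≈ 0.8892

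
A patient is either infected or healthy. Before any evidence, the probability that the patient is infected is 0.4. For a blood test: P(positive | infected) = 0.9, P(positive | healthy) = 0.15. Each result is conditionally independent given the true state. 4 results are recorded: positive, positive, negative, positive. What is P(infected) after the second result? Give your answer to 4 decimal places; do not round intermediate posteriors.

0.9600

After 'positive': P(infected) = 0.9·0.4000 / (0.9·0.4000 + 0.15·0.6000) ≈ 0.8000
After 'positive': P(infected) = 0.9·0.8000 / (0.9·0.8000 + 0.15·0.2000) ≈ 0.9600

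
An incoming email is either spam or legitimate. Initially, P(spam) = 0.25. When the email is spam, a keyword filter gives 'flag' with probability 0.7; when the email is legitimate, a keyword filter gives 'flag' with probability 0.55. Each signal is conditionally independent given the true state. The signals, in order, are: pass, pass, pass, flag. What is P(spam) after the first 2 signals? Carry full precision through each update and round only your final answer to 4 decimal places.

Each posterior becomes the prior for the next update.
After 'pass': P(spam) = 0.3·0.2500 / (0.3·0.2500 + 0.45·0.7500) ≈ 0.1818
After 'pass': P(spam) = 0.3·0.1818 / (0.3·0.1818 + 0.45·0.8182) ≈ 0.1290

0.1290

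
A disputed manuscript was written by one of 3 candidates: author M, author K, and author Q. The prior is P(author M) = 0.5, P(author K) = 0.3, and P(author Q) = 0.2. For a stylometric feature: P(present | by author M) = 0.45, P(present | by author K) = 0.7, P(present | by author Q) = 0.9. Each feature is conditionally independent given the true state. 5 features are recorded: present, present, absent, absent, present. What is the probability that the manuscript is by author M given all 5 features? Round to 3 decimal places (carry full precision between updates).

Each posterior becomes the prior for the next update.
After 'present': normaliser = 0.45·0.5000 + 0.7·0.3000 + 0.9·0.2000; P(author M) ≈ 0.3659, P(author K) ≈ 0.3415, P(author Q) ≈ 0.2927
After 'present': normaliser = 0.45·0.3659 + 0.7·0.3415 + 0.9·0.2927; P(author M) ≈ 0.2468, P(author K) ≈ 0.3583, P(author Q) ≈ 0.3949
After 'absent': normaliser = 0.55·0.2468 + 0.3·0.3583 + 0.1·0.3949; P(author M) ≈ 0.4801, P(author K) ≈ 0.3802, P(author Q) ≈ 0.1397
After 'absent': normaliser = 0.55·0.4801 + 0.3·0.3802 + 0.1·0.1397; P(author M) ≈ 0.6735, P(author K) ≈ 0.2909, P(author Q) ≈ 0.0356
After 'present': normaliser = 0.45·0.6735 + 0.7·0.2909 + 0.9·0.0356; P(author M) ≈ 0.5625, P(author K) ≈ 0.3780, P(author Q) ≈ 0.0595

0.563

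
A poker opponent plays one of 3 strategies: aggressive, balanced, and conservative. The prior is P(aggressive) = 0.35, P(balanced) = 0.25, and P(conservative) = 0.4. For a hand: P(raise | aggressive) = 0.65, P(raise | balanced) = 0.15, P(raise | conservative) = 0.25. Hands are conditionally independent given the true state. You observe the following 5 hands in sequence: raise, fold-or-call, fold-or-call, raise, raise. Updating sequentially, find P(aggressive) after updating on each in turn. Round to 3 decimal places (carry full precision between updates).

0.741

After 'raise': normaliser = 0.65·0.3500 + 0.15·0.2500 + 0.25·0.4000; P(aggressive) ≈ 0.6233, P(balanced) ≈ 0.1027, P(conservative) ≈ 0.2740
After 'fold-or-call': normaliser = 0.35·0.6233 + 0.85·0.1027 + 0.75·0.2740; P(aggressive) ≈ 0.4269, P(balanced) ≈ 0.1709, P(conservative) ≈ 0.4021
After 'fold-or-call': normaliser = 0.35·0.4269 + 0.85·0.1709 + 0.75·0.4021; P(aggressive) ≈ 0.2506, P(balanced) ≈ 0.2436, P(conservative) ≈ 0.5058
After 'raise': normaliser = 0.65·0.2506 + 0.15·0.2436 + 0.25·0.5058; P(aggressive) ≈ 0.4998, P(balanced) ≈ 0.1121, P(conservative) ≈ 0.3880
After 'raise': normaliser = 0.65·0.4998 + 0.15·0.1121 + 0.25·0.3880; P(aggressive) ≈ 0.7405, P(balanced) ≈ 0.0383, P(conservative) ≈ 0.2211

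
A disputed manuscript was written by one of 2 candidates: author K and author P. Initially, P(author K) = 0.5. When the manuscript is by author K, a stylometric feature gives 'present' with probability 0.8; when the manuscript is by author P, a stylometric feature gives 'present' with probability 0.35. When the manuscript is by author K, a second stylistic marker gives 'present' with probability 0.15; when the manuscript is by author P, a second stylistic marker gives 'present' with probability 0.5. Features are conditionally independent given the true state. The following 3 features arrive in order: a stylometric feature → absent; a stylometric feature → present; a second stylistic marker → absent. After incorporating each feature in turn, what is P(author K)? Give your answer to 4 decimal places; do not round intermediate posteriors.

After a stylometric feature='absent': P(author K) = 0.2·0.5000 / (0.2·0.5000 + 0.65·0.5000) ≈ 0.2353
After a stylometric feature='present': P(author K) = 0.8·0.2353 / (0.8·0.2353 + 0.35·0.7647) ≈ 0.4129
After a second stylistic marker='absent': P(author K) = 0.85·0.4129 / (0.85·0.4129 + 0.5·0.5871) ≈ 0.5445

0.5445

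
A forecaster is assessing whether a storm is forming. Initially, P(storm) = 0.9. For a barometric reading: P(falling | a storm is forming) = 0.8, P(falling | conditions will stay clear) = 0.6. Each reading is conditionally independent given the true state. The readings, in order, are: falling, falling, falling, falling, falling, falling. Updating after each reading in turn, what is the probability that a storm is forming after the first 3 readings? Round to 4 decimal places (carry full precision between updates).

0.9552

After 'falling': P(storm) = 0.8·0.9000 / (0.8·0.9000 + 0.6·0.1000) ≈ 0.9231
After 'falling': P(storm) = 0.8·0.9231 / (0.8·0.9231 + 0.6·0.0769) ≈ 0.9412
After 'falling': P(storm) = 0.8·0.9412 / (0.8·0.9412 + 0.6·0.0588) ≈ 0.9552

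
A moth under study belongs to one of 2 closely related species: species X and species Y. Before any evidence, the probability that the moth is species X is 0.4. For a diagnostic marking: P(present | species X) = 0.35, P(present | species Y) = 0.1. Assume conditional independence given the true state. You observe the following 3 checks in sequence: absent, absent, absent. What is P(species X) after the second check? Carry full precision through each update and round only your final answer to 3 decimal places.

0.258

After 'absent': P(species X) = 0.65·0.4000 / (0.65·0.4000 + 0.9·0.6000) ≈ 0.3250
After 'absent': P(species X) = 0.65·0.3250 / (0.65·0.3250 + 0.9·0.6750) ≈ 0.2580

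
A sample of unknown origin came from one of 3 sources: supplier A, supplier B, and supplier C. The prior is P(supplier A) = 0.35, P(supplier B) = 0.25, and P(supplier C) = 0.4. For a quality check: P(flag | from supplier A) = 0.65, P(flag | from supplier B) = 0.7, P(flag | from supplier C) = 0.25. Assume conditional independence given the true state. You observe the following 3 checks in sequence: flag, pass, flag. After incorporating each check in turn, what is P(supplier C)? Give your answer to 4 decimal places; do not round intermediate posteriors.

0.1748

After 'flag': normaliser = 0.65·0.3500 + 0.7·0.2500 + 0.25·0.4000; P(supplier A) ≈ 0.4527, P(supplier B) ≈ 0.3483, P(supplier C) ≈ 0.1990
After 'pass': normaliser = 0.35·0.4527 + 0.3·0.3483 + 0.75·0.1990; P(supplier A) ≈ 0.3844, P(supplier B) ≈ 0.2535, P(supplier C) ≈ 0.3621
After 'flag': normaliser = 0.65·0.3844 + 0.7·0.2535 + 0.25·0.3621; P(supplier A) ≈ 0.4825, P(supplier B) ≈ 0.3426, P(supplier C) ≈ 0.1748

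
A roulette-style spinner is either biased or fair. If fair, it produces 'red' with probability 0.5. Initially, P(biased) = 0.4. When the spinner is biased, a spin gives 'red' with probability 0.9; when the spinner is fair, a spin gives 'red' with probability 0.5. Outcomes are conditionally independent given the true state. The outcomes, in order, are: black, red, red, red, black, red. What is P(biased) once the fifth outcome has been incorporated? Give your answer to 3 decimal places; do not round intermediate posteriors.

After 'black': P(biased) = 0.1·0.4000 / (0.1·0.4000 + 0.5·0.6000) ≈ 0.1176
After 'red': P(biased) = 0.9·0.1176 / (0.9·0.1176 + 0.5·0.8824) ≈ 0.1935
After 'red': P(biased) = 0.9·0.1935 / (0.9·0.1935 + 0.5·0.8065) ≈ 0.3017
After 'red': P(biased) = 0.9·0.3017 / (0.9·0.3017 + 0.5·0.6983) ≈ 0.4374
After 'black': P(biased) = 0.1·0.4374 / (0.1·0.4374 + 0.5·0.5626) ≈ 0.1346

0.135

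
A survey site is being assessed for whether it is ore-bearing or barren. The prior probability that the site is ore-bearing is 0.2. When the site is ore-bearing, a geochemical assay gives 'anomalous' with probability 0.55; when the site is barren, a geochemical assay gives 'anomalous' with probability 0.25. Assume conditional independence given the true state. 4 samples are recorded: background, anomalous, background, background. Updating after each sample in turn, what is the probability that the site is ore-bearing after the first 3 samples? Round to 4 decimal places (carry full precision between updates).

0.1653

Each posterior becomes the prior for the next update.
After 'background': P(ore) = 0.45·0.2000 / (0.45·0.2000 + 0.75·0.8000) ≈ 0.1304
After 'anomalous': P(ore) = 0.55·0.1304 / (0.55·0.1304 + 0.25·0.8696) ≈ 0.2481
After 'background': P(ore) = 0.45·0.2481 / (0.45·0.2481 + 0.75·0.7519) ≈ 0.1653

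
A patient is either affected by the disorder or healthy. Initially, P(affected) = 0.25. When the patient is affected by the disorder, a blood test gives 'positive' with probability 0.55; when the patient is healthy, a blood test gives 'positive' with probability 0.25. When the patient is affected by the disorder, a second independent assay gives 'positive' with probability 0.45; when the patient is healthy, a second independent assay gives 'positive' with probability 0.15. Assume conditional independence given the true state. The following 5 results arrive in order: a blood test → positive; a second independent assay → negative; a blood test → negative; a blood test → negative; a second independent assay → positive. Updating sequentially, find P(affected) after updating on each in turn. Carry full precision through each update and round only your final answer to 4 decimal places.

0.3388

After a blood test='positive': P(affected) = 0.55·0.2500 / (0.55·0.2500 + 0.25·0.7500) ≈ 0.4231
After a second independent assay='negative': P(affected) = 0.55·0.4231 / (0.55·0.4231 + 0.85·0.5769) ≈ 0.3218
After a blood test='negative': P(affected) = 0.45·0.3218 / (0.45·0.3218 + 0.75·0.6782) ≈ 0.2216
After a blood test='negative': P(affected) = 0.45·0.2216 / (0.45·0.2216 + 0.75·0.7784) ≈ 0.1459
After a second independent assay='positive': P(affected) = 0.45·0.1459 / (0.45·0.1459 + 0.15·0.8541) ≈ 0.3388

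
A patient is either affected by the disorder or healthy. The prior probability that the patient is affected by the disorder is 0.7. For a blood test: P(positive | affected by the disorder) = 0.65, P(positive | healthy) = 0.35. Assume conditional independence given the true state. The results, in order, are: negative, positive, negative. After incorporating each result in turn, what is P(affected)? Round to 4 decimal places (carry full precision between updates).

Apply Bayes' rule sequentially, carrying P(affected) forward.
After 'negative': P(affected) = 0.35·0.7000 / (0.35·0.7000 + 0.65·0.3000) ≈ 0.5568
After 'positive': P(affected) = 0.65·0.5568 / (0.65·0.5568 + 0.35·0.4432) ≈ 0.7000
After 'negative': P(affected) = 0.35·0.7000 / (0.35·0.7000 + 0.65·0.3000) ≈ 0.5568

0.5568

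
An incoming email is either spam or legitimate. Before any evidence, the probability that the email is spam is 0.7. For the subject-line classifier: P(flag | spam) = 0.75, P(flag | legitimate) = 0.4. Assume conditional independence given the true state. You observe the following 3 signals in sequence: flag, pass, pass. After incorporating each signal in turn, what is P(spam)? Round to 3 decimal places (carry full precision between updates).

0.432

After 'flag': P(spam) = 0.75·0.7000 / (0.75·0.7000 + 0.4·0.3000) ≈ 0.8140
After 'pass': P(spam) = 0.25·0.8140 / (0.25·0.8140 + 0.6·0.1860) ≈ 0.6458
After 'pass': P(spam) = 0.25·0.6458 / (0.25·0.6458 + 0.6·0.3542) ≈ 0.4317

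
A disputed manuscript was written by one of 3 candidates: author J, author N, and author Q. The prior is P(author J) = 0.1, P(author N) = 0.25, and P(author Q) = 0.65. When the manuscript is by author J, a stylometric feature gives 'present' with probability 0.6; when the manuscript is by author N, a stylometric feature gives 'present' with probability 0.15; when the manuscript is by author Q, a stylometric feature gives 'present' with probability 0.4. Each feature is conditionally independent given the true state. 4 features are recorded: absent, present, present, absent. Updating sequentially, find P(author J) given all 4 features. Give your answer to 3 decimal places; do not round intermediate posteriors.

After 'absent': normaliser = 0.4·0.1000 + 0.85·0.2500 + 0.6·0.6500; P(author J) ≈ 0.0623, P(author N) ≈ 0.3307, P(author Q) ≈ 0.6070
After 'present': normaliser = 0.6·0.0623 + 0.15·0.3307 + 0.4·0.6070; P(author J) ≈ 0.1133, P(author N) ≈ 0.1504, P(author Q) ≈ 0.7363
After 'present': normaliser = 0.6·0.1133 + 0.15·0.1504 + 0.4·0.7363; P(author J) ≈ 0.1765, P(author N) ≈ 0.0586, P(author Q) ≈ 0.7649
After 'absent': normaliser = 0.4·0.1765 + 0.85·0.0586 + 0.6·0.7649; P(author J) ≈ 0.1219, P(author N) ≈ 0.0860, P(author Q) ≈ 0.7921

0.122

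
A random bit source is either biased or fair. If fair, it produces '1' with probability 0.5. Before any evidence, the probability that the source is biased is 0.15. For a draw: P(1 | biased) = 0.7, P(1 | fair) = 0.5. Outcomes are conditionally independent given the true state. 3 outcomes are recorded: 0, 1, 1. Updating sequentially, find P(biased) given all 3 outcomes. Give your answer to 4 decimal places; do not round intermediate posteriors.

0.1719

Apply Bayes' rule sequentially, carrying P(biased) forward.
After '0': P(biased) = 0.3·0.1500 / (0.3·0.1500 + 0.5·0.8500) ≈ 0.0957
After '1': P(biased) = 0.7·0.0957 / (0.7·0.0957 + 0.5·0.9043) ≈ 0.1291
After '1': P(biased) = 0.7·0.1291 / (0.7·0.1291 + 0.5·0.8709) ≈ 0.1719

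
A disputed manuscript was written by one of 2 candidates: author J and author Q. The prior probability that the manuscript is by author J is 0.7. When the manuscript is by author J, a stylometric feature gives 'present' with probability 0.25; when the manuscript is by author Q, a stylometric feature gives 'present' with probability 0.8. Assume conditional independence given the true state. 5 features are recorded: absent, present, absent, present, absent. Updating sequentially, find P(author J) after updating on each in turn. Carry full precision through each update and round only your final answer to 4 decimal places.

After 'absent': P(author J) = 0.75·0.7000 / (0.75·0.7000 + 0.2·0.3000) ≈ 0.8974
After 'present': P(author J) = 0.25·0.8974 / (0.25·0.8974 + 0.8·0.1026) ≈ 0.7322
After 'absent': P(author J) = 0.75·0.7322 / (0.75·0.7322 + 0.2·0.2678) ≈ 0.9111
After 'present': P(author J) = 0.25·0.9111 / (0.25·0.9111 + 0.8·0.0889) ≈ 0.7622
After 'absent': P(author J) = 0.75·0.7622 / (0.75·0.7622 + 0.2·0.2378) ≈ 0.9232

0.9232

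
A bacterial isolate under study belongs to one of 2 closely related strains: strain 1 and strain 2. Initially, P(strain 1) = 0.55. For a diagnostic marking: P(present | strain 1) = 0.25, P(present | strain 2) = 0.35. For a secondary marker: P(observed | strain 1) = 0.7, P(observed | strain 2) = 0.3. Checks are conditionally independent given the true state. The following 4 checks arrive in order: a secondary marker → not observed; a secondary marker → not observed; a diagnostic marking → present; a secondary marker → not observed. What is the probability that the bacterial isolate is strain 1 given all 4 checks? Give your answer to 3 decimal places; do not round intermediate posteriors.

0.064

After a secondary marker='not observed': P(strain 1) = 0.3·0.5500 / (0.3·0.5500 + 0.7·0.4500) ≈ 0.3438
After a secondary marker='not observed': P(strain 1) = 0.3·0.3438 / (0.3·0.3438 + 0.7·0.6562) ≈ 0.1833
After a diagnostic marking='present': P(strain 1) = 0.25·0.1833 / (0.25·0.1833 + 0.35·0.8167) ≈ 0.1382
After a secondary marker='not observed': P(strain 1) = 0.3·0.1382 / (0.3·0.1382 + 0.7·0.8618) ≈ 0.0643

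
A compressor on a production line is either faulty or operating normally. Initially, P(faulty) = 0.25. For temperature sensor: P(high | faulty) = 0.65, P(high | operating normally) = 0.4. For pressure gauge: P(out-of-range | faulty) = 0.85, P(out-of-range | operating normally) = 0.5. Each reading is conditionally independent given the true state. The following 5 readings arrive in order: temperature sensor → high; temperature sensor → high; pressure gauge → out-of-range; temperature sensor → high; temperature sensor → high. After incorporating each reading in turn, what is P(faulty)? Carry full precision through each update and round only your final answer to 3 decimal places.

Apply Bayes' rule sequentially, carrying P(faulty) forward.
After temperature sensor='high': P(faulty) = 0.65·0.2500 / (0.65·0.2500 + 0.4·0.7500) ≈ 0.3514
After temperature sensor='high': P(faulty) = 0.65·0.3514 / (0.65·0.3514 + 0.4·0.6486) ≈ 0.4681
After pressure gauge='out-of-range': P(faulty) = 0.85·0.4681 / (0.85·0.4681 + 0.5·0.5319) ≈ 0.5994
After temperature sensor='high': P(faulty) = 0.65·0.5994 / (0.65·0.5994 + 0.4·0.4006) ≈ 0.7086
After temperature sensor='high': P(faulty) = 0.65·0.7086 / (0.65·0.7086 + 0.4·0.2914) ≈ 0.7980

0.798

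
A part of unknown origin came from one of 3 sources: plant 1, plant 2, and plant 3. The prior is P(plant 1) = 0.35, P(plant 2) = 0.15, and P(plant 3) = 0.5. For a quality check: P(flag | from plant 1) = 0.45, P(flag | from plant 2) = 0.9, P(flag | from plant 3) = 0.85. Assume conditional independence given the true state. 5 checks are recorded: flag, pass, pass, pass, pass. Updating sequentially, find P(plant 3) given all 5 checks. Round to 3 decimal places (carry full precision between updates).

0.015

After 'flag': normaliser = 0.45·0.3500 + 0.9·0.1500 + 0.85·0.5000; P(plant 1) ≈ 0.2195, P(plant 2) ≈ 0.1882, P(plant 3) ≈ 0.5923
After 'pass': normaliser = 0.55·0.2195 + 0.1·0.1882 + 0.15·0.5923; P(plant 1) ≈ 0.5286, P(plant 2) ≈ 0.0824, P(plant 3) ≈ 0.3890
After 'pass': normaliser = 0.55·0.5286 + 0.1·0.0824 + 0.15·0.3890; P(plant 1) ≈ 0.8136, P(plant 2) ≈ 0.0231, P(plant 3) ≈ 0.1633
After 'pass': normaliser = 0.55·0.8136 + 0.1·0.0231 + 0.15·0.1633; P(plant 1) ≈ 0.9435, P(plant 2) ≈ 0.0049, P(plant 3) ≈ 0.0516
After 'pass': normaliser = 0.55·0.9435 + 0.1·0.0049 + 0.15·0.0516; P(plant 1) ≈ 0.9844, P(plant 2) ≈ 0.0009, P(plant 3) ≈ 0.0147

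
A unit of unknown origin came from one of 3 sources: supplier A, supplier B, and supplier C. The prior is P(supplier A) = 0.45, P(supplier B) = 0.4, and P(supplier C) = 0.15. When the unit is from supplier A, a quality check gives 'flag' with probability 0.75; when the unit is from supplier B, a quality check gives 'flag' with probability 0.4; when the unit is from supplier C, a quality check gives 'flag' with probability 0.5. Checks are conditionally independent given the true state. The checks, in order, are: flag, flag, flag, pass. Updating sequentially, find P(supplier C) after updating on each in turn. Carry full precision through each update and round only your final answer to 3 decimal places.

0.130

After 'flag': normaliser = 0.75·0.4500 + 0.4·0.4000 + 0.5·0.1500; P(supplier A) ≈ 0.5895, P(supplier B) ≈ 0.2795, P(supplier C) ≈ 0.1310
After 'flag': normaliser = 0.75·0.5895 + 0.4·0.2795 + 0.5·0.1310; P(supplier A) ≈ 0.7138, P(supplier B) ≈ 0.1805, P(supplier C) ≈ 0.1057
After 'flag': normaliser = 0.75·0.7138 + 0.4·0.1805 + 0.5·0.1057; P(supplier A) ≈ 0.8106, P(supplier B) ≈ 0.1093, P(supplier C) ≈ 0.0801
After 'pass': normaliser = 0.25·0.8106 + 0.6·0.1093 + 0.5·0.0801; P(supplier A) ≈ 0.6574, P(supplier B) ≈ 0.2128, P(supplier C) ≈ 0.1299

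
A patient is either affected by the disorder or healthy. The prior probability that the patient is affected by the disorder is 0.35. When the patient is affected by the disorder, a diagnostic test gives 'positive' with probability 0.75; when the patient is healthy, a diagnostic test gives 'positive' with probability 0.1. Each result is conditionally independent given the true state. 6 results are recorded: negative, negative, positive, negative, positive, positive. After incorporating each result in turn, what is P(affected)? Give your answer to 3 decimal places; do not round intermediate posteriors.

0.830

Each posterior becomes the prior for the next update.
After 'negative': P(affected) = 0.25·0.3500 / (0.25·0.3500 + 0.9·0.6500) ≈ 0.1301
After 'negative': P(affected) = 0.25·0.1301 / (0.25·0.1301 + 0.9·0.8699) ≈ 0.0399
After 'positive': P(affected) = 0.75·0.0399 / (0.75·0.0399 + 0.1·0.9601) ≈ 0.2376
After 'negative': P(affected) = 0.25·0.2376 / (0.25·0.2376 + 0.9·0.7624) ≈ 0.0797
After 'positive': P(affected) = 0.75·0.0797 / (0.75·0.0797 + 0.1·0.9203) ≈ 0.3936
After 'positive': P(affected) = 0.75·0.3936 / (0.75·0.3936 + 0.1·0.6064) ≈ 0.8296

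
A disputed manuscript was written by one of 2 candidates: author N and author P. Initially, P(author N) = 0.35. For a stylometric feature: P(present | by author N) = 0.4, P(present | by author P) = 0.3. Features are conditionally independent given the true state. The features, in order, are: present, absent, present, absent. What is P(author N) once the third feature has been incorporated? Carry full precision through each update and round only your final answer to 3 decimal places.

After 'present': P(author N) = 0.4·0.3500 / (0.4·0.3500 + 0.3·0.6500) ≈ 0.4179
After 'absent': P(author N) = 0.6·0.4179 / (0.6·0.4179 + 0.7·0.5821) ≈ 0.3810
After 'present': P(author N) = 0.4·0.3810 / (0.4·0.3810 + 0.3·0.6190) ≈ 0.4507

0.451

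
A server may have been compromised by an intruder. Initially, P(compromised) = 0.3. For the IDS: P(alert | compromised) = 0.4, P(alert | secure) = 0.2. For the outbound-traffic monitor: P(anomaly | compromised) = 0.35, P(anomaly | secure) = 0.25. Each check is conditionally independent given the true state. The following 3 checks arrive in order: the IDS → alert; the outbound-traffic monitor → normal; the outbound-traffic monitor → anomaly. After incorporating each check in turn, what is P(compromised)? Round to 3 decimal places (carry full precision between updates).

After the IDS='alert': P(compromised) = 0.4·0.3000 / (0.4·0.3000 + 0.2·0.7000) ≈ 0.4615
After the outbound-traffic monitor='normal': P(compromised) = 0.65·0.4615 / (0.65·0.4615 + 0.75·0.5385) ≈ 0.4262
After the outbound-traffic monitor='anomaly': P(compromised) = 0.35·0.4262 / (0.35·0.4262 + 0.25·0.5738) ≈ 0.5098

0.510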